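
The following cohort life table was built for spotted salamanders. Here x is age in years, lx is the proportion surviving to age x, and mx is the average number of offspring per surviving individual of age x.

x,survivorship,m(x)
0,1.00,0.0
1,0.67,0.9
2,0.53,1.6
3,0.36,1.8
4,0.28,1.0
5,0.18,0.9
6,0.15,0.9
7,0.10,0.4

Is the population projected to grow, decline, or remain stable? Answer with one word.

R0 = Σ lx·mx = 0 + 0.603 + 0.848 + 0.648 + 0.28 + 0.162 + 0.135 + 0.04 = 2.716
R0 > 1, so the population is growing.

growing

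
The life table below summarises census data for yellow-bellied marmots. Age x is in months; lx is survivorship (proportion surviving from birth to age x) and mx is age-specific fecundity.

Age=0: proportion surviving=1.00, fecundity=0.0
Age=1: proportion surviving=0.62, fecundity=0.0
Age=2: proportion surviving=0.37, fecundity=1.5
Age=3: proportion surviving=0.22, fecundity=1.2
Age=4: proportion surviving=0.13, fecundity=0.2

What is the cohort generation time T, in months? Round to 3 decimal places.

lx·mx: 0, 0, 0.555, 0.264, 0.026 → R0 = 0.845
x·lx·mx: 0, 0, 1.11, 0.792, 0.104 → Σ = 2.006
T = 2.006 / 0.845 = 2.373964… → 2.374

2.374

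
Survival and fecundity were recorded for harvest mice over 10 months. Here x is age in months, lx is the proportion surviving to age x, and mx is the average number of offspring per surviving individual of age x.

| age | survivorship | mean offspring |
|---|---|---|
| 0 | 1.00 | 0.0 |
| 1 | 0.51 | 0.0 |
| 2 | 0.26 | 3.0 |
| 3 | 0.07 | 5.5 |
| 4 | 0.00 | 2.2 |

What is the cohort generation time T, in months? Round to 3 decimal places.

2.330

lx·mx: 0, 0, 0.78, 0.385, 0 → R0 = 1.165
x·lx·mx: 0, 0, 1.56, 1.155, 0 → Σ = 2.715
T = 2.715 / 1.165 = 2.330472… → 2.330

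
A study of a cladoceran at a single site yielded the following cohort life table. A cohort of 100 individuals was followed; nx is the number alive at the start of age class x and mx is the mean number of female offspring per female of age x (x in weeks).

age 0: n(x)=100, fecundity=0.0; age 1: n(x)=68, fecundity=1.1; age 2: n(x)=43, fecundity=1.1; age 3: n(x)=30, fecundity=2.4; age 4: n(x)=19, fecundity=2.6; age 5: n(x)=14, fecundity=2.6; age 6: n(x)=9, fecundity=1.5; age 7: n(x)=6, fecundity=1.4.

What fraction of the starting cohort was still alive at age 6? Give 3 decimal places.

0.090

l_6 = n_6/n_0 = 9/100 = 0.09 → 0.090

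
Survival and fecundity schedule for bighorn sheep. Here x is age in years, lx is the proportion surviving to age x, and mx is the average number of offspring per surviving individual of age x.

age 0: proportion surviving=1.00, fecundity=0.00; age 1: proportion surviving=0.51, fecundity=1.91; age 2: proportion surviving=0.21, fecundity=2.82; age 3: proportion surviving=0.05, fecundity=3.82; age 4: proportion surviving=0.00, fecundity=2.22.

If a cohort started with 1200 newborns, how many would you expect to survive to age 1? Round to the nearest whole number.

612

Expected survivors = N0 · l_1 = 1200 × 0.51 = 612 → 612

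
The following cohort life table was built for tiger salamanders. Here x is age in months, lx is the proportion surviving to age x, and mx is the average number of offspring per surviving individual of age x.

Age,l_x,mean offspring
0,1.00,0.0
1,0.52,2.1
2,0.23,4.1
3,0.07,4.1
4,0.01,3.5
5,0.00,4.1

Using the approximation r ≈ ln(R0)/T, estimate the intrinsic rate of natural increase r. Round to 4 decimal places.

R0 = Σ lx·mx = 0 + 1.092 + 0.943 + 0.287 + 0.035 + 0 = 2.357
Σ x·lx·mx = 3.979; T = 3.979/2.357 = 1.68816…
r ≈ ln(R0)/T = ln(2.357)/1.68816… = 0.507883… → 0.5079

0.5079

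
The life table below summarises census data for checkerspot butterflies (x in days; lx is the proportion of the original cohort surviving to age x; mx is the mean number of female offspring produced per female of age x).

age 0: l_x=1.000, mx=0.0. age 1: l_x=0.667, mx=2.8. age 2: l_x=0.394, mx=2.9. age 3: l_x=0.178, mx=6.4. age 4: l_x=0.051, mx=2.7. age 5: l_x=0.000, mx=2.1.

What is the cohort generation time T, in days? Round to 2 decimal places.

lx·mx: 0, 1.8676, 1.1426, 1.1392, 0.1377, 0 → R0 = 4.2871
x·lx·mx: 0, 1.8676, 2.2852, 3.4176, 0.5508, 0 → Σ = 8.1212
T = 8.1212 / 4.2871 = 1.894334… → 1.89

1.89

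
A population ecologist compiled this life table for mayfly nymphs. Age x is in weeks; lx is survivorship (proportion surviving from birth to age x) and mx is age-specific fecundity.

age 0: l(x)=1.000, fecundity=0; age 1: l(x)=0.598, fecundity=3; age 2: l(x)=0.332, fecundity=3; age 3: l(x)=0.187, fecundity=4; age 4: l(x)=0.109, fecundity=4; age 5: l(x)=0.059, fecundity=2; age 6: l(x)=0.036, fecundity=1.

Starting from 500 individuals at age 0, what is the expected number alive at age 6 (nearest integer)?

18

Expected survivors = N0 · l_6 = 500 × 0.036 = 18 → 18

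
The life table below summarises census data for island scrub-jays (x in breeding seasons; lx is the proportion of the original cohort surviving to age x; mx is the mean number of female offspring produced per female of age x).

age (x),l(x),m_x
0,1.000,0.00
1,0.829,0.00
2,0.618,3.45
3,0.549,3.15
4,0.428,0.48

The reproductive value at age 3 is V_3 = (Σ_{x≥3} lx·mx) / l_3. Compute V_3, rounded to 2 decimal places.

3.52

lx·mx for x ≥ 3: 1.72935, 0.20544 → sum = 1.93479
V_3 = 1.93479 / l_3 = 1.93479 / 0.549 = 3.524208… → 3.52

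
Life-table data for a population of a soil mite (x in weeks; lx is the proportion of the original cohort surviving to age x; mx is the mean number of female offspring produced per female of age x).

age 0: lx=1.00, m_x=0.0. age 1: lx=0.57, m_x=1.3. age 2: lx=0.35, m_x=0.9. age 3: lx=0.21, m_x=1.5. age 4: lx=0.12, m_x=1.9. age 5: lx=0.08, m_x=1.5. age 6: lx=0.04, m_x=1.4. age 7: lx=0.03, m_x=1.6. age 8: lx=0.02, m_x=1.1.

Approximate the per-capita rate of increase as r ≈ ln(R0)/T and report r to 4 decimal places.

0.2417

R0 = Σ lx·mx = 0 + 0.741 + 0.315 + 0.315 + 0.228 + 0.12 + 0.056 + 0.048 + 0.022 = 1.845
Σ x·lx·mx = 4.676; T = 4.676/1.845 = 2.53442…
r ≈ ln(R0)/T = ln(1.845)/2.53442… = 0.241665… → 0.2417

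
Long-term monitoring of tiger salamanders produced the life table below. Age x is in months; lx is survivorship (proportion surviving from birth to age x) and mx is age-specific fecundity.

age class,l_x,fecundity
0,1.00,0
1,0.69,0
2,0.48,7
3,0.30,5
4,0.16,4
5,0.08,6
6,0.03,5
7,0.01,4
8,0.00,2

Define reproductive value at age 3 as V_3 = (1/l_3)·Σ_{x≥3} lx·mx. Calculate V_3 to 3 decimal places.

lx·mx for x ≥ 3: 1.5, 0.64, 0.48, 0.15, 0.04, 0 → sum = 2.81
V_3 = 2.81 / l_3 = 2.81 / 0.3 = 9.366667… → 9.367

9.367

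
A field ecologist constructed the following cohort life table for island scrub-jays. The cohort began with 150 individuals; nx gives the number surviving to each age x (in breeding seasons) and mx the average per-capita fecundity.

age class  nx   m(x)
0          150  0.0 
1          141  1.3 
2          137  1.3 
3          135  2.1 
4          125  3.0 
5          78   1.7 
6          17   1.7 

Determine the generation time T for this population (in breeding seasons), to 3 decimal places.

3.154

lx = nx/n0 = nx/150: 1, 0.94, 0.91333…, 0.9, 0.83333…, 0.52, 0.11333…
lx·mx: 0, 1.222, 1.187333…, 1.89, 2.5…, 0.884, 0.192667… → R0 = 7.876…
x·lx·mx: 0, 1.222, 2.374667…, 5.67, 10…, 4.42, 1.156… → Σ = 24.842667…
T = 24.842667… / 7.876… = 3.154224… → 3.154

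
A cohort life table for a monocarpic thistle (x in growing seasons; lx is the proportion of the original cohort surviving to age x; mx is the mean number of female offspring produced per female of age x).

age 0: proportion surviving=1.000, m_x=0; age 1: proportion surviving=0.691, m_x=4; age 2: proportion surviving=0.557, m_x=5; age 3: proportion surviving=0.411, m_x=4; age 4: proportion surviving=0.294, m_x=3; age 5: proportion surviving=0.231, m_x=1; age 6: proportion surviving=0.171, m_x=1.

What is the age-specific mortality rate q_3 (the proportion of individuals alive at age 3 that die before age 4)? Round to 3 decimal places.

0.285

q_3 = (l_3 − l_4) / l_3 = (0.411 − 0.294) / 0.411
     = 0.117 / 0.411 = 0.284672… → 0.285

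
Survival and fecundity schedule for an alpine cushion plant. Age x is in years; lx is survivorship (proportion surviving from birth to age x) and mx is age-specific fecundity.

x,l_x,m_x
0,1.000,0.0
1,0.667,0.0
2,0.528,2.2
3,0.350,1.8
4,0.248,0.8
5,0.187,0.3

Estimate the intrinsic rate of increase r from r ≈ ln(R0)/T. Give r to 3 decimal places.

0.277

R0 = Σ lx·mx = 0 + 0 + 1.1616 + 0.63 + 0.1984 + 0.0561 = 2.0461
Σ x·lx·mx = 5.2873; T = 5.2873/2.0461 = 2.58409…
r ≈ ln(R0)/T = ln(2.0461)/2.58409… = 0.27706… → 0.277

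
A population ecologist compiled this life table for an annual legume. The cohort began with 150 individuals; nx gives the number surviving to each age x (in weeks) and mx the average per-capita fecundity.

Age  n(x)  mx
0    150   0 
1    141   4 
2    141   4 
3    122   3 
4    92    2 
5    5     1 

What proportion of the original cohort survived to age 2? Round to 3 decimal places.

l_2 = n_2/n_0 = 141/150 = 0.94 → 0.940

0.940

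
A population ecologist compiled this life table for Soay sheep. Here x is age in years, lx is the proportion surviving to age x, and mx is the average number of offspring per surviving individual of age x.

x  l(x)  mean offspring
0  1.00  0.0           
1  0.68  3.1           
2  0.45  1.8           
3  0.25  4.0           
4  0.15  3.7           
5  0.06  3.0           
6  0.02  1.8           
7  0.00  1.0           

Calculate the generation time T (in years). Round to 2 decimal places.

lx·mx: 0, 2.108, 0.81, 1, 0.555, 0.18, 0.036, 0 → R0 = 4.689
x·lx·mx: 0, 2.108, 1.62, 3, 2.22, 0.9, 0.216, 0 → Σ = 10.064
T = 10.064 / 4.689 = 2.1463… → 2.15

2.15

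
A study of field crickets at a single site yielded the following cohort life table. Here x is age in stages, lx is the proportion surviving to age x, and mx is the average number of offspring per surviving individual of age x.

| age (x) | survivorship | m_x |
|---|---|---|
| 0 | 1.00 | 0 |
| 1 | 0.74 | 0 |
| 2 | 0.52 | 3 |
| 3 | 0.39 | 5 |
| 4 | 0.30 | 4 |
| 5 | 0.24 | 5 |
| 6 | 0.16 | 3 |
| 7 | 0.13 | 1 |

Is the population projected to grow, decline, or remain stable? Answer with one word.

R0 = Σ lx·mx = 0 + 0 + 1.56 + 1.95 + 1.2 + 1.2 + 0.48 + 0.13 = 6.52
R0 > 1, so the population is growing.

growing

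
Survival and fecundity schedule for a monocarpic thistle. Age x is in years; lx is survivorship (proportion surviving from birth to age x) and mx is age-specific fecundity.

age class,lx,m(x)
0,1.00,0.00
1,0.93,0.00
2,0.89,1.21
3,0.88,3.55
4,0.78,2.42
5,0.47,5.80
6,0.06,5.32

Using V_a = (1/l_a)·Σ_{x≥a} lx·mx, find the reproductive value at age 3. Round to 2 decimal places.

lx·mx for x ≥ 3: 3.124, 1.8876, 2.726, 0.3192 → sum = 8.0568
V_3 = 8.0568 / l_3 = 8.0568 / 0.88 = 9.155455… → 9.16

9.16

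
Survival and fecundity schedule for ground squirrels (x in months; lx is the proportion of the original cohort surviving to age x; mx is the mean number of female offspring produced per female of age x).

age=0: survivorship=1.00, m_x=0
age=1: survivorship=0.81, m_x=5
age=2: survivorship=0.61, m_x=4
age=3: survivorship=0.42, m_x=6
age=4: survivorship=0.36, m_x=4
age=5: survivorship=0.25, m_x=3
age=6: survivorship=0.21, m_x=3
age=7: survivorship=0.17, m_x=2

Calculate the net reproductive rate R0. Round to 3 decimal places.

lx·mx by age: 0, 4.05, 2.44, 2.52, 1.44, 0.75, 0.63, 0.34
R0 = Σ lx·mx = 12.17 → 12.170

12.170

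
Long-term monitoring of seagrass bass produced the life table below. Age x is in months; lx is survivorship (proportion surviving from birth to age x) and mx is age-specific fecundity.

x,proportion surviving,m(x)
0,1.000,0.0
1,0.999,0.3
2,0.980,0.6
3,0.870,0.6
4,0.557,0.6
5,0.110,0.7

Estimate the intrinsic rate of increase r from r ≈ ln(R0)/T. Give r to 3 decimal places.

0.229

R0 = Σ lx·mx = 0 + 0.2997 + 0.588 + 0.522 + 0.3342 + 0.077 = 1.8209
Σ x·lx·mx = 4.7635; T = 4.7635/1.8209 = 2.61601…
r ≈ ln(R0)/T = ln(1.8209)/2.61601… = 0.2291… → 0.229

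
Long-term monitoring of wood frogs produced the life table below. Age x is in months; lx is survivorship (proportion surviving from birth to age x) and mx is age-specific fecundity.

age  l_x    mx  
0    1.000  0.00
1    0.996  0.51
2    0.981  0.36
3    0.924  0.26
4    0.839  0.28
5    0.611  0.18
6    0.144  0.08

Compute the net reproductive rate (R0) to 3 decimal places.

1.458

lx·mx by age: 0, 0.50796, 0.35316, 0.24024, 0.23492, 0.10998, 0.01152
R0 = Σ lx·mx = 1.45778 → 1.458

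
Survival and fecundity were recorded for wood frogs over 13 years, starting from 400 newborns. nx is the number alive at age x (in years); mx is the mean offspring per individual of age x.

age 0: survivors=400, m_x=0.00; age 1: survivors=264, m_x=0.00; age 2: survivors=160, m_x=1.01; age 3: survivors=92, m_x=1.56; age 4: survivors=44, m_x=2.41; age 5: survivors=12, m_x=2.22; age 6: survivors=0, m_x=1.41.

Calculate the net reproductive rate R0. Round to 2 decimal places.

1.09

lx = nx/n0 = nx/400: 1, 0.66, 0.4, 0.23, 0.11, 0.03, 0
lx·mx by age: 0, 0, 0.404, 0.3588, 0.2651, 0.0666, 0
R0 = Σ lx·mx = 1.0945 → 1.09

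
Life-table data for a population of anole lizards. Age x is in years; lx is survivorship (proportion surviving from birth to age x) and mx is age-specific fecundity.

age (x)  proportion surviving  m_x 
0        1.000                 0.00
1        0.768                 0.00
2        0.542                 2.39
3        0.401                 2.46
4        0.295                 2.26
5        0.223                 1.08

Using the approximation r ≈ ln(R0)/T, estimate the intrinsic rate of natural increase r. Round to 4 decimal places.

R0 = Σ lx·mx = 0 + 0 + 1.29538 + 0.98646 + 0.6667 + 0.24084 = 3.18938
Σ x·lx·mx = 9.42114; T = 9.42114/3.18938 = 2.95391…
r ≈ ln(R0)/T = ln(3.18938)/2.95391… = 0.392641… → 0.3926

0.3926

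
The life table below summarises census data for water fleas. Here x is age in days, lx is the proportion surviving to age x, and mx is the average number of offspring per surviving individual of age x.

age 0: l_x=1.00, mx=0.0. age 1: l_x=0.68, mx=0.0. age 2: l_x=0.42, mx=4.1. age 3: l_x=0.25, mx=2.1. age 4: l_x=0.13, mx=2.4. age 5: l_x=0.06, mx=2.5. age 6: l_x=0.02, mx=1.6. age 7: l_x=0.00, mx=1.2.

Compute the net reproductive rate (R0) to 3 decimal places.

lx·mx by age: 0, 0, 1.722, 0.525, 0.312, 0.15, 0.032, 0
R0 = Σ lx·mx = 2.741 → 2.741

2.741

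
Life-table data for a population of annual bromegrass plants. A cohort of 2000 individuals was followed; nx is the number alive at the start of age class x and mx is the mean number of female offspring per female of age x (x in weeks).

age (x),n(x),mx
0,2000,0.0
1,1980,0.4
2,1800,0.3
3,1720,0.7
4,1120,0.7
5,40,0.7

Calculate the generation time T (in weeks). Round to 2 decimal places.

2.62

lx = nx/n0 = nx/2000: 1, 0.99, 0.9, 0.86, 0.56, 0.02
lx·mx: 0, 0.396, 0.27, 0.602, 0.392, 0.014 → R0 = 1.674
x·lx·mx: 0, 0.396, 0.54, 1.806, 1.568, 0.07 → Σ = 4.38
T = 4.38 / 1.674 = 2.616487… → 2.62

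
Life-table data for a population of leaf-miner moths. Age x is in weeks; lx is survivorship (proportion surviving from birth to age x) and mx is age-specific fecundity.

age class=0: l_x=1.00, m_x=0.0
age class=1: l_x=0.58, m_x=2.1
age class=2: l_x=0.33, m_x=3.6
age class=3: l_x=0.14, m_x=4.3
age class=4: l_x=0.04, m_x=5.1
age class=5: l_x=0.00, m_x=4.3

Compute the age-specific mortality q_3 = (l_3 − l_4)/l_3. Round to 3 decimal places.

0.714

q_3 = (l_3 − l_4) / l_3 = (0.14 − 0.04) / 0.14
     = 0.1 / 0.14 = 0.714286… → 0.714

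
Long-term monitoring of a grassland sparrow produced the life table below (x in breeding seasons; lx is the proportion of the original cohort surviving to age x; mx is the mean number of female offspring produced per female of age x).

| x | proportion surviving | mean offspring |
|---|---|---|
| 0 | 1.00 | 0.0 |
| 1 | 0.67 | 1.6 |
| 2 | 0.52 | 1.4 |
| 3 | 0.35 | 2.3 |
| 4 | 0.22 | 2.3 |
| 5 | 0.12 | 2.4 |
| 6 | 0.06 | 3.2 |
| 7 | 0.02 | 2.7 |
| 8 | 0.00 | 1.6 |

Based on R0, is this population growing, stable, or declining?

growing

R0 = Σ lx·mx = 0 + 1.072 + 0.728 + 0.805 + 0.506 + 0.288 + 0.192 + 0.054 + 0 = 3.645
R0 > 1, so the population is growing.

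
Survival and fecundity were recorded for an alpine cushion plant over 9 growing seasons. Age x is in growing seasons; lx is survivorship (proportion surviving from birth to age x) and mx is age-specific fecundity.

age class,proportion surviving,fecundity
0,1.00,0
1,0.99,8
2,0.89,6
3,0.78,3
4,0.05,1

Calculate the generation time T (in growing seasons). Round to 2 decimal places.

1.65

lx·mx: 0, 7.92, 5.34, 2.34, 0.05 → R0 = 15.65
x·lx·mx: 0, 7.92, 10.68, 7.02, 0.2 → Σ = 25.82
T = 25.82 / 15.65 = 1.64984… → 1.65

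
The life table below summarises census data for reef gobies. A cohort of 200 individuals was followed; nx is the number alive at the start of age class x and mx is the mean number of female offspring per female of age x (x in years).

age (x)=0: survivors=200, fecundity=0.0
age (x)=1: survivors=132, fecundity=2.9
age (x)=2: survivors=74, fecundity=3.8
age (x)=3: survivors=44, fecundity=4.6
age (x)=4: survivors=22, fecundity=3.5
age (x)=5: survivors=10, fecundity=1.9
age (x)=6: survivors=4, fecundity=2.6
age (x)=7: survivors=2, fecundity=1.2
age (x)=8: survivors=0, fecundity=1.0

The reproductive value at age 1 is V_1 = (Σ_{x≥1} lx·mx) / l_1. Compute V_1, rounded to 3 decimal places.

7.388

lx = nx/n0 = nx/200: 1, 0.66, 0.37, 0.22, 0.11, 0.05, 0.02, 0.01, 0
lx·mx for x ≥ 1: 1.914, 1.406, 1.012, 0.385, 0.095, 0.052, 0.012, 0 → sum = 4.876
V_1 = 4.876 / l_1 = 4.876 / 0.66 = 7.387879… → 7.388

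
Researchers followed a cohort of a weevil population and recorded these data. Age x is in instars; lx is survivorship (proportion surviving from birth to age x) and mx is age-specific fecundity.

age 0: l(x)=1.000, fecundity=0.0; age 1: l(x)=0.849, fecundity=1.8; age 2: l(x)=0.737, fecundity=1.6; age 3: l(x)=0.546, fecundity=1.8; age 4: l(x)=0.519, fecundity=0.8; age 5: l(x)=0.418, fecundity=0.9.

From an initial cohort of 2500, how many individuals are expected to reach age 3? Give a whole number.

Expected survivors = N0 · l_3 = 2500 × 0.546 = 1365 → 1365

1365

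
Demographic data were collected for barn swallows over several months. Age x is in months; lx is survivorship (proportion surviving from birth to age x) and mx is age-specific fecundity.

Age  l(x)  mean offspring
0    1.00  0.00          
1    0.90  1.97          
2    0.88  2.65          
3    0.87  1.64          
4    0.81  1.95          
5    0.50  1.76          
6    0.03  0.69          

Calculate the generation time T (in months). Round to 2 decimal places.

2.69

lx·mx: 0, 1.773, 2.332, 1.4268, 1.5795, 0.88, 0.0207 → R0 = 8.012
x·lx·mx: 0, 1.773, 4.664, 4.2804, 6.318, 4.4, 0.1242 → Σ = 21.5596
T = 21.5596 / 8.012 = 2.690914… → 2.69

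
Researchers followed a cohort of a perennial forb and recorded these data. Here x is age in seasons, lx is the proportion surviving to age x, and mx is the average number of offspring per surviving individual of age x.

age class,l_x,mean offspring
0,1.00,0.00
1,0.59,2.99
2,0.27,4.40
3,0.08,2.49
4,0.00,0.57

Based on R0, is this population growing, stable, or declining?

growing

R0 = Σ lx·mx = 0 + 1.7641 + 1.188 + 0.1992 + 0 = 3.1513
R0 > 1, so the population is growing.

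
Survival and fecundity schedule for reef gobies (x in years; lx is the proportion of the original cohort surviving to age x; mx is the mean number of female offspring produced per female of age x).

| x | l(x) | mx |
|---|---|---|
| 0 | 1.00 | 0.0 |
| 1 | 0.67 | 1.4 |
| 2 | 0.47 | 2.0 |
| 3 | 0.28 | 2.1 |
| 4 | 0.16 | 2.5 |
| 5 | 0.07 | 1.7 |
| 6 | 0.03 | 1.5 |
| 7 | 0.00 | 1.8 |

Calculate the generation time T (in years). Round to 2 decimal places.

2.33

lx·mx: 0, 0.938, 0.94, 0.588, 0.4, 0.119, 0.045, 0 → R0 = 3.03
x·lx·mx: 0, 0.938, 1.88, 1.764, 1.6, 0.595, 0.27, 0 → Σ = 7.047
T = 7.047 / 3.03 = 2.325743… → 2.33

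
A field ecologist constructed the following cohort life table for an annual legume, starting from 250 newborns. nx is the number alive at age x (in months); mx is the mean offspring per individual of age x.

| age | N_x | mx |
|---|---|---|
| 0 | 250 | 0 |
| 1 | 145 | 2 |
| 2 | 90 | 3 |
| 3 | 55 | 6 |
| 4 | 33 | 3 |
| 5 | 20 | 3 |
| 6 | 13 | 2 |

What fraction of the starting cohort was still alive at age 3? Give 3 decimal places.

l_3 = n_3/n_0 = 55/250 = 0.22 → 0.220

0.220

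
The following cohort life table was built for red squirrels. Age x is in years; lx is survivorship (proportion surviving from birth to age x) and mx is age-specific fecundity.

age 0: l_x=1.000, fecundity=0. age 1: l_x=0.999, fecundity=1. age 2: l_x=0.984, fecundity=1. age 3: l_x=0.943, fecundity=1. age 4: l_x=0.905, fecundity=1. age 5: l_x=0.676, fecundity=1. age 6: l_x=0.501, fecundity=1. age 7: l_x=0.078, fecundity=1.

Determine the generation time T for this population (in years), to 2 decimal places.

lx·mx: 0, 0.999, 0.984, 0.943, 0.905, 0.676, 0.501, 0.078 → R0 = 5.086
x·lx·mx: 0, 0.999, 1.968, 2.829, 3.62, 3.38, 3.006, 0.546 → Σ = 16.348
T = 16.348 / 5.086 = 3.214314… → 3.21

3.21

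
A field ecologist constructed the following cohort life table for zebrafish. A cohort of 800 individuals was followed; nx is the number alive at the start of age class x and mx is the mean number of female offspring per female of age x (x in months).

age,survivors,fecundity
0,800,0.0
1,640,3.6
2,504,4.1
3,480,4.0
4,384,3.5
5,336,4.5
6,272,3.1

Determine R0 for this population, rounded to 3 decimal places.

lx = nx/n0 = nx/800: 1, 0.8, 0.63, 0.6, 0.48, 0.42, 0.34
lx·mx by age: 0, 2.88, 2.583, 2.4, 1.68, 1.89, 1.054
R0 = Σ lx·mx = 12.487 → 12.487

12.487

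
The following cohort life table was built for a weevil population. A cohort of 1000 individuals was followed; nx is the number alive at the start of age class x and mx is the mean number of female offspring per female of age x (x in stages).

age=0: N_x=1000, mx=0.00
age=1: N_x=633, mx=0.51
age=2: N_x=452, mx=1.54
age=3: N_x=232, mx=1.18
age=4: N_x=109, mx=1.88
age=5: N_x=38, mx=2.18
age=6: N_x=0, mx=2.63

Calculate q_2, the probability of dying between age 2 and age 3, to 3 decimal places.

lx = nx/n0 = nx/1000: 1, 0.633, 0.452, 0.232, 0.109, 0.038, 0
q_2 = (l_2 − l_3) / l_2 = (0.452 − 0.232) / 0.452
     = 0.22 / 0.452 = 0.486726… → 0.487

0.487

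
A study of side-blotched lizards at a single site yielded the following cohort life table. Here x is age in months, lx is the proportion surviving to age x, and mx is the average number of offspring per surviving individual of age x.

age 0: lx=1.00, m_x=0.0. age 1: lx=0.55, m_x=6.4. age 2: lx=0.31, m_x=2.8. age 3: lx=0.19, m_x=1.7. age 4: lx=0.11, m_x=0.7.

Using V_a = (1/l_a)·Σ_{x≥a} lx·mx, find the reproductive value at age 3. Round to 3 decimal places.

2.105

lx·mx for x ≥ 3: 0.323, 0.077 → sum = 0.4
V_3 = 0.4 / l_3 = 0.4 / 0.19 = 2.105263… → 2.105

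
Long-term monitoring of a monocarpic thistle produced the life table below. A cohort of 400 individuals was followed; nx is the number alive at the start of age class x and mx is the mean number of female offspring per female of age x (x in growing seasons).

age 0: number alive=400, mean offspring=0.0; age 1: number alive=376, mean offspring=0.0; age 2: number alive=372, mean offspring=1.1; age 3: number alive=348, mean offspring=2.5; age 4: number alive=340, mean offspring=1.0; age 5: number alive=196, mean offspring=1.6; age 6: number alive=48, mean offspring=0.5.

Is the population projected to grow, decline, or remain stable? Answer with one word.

growing

lx = nx/n0 = nx/400: 1, 0.94, 0.93, 0.87, 0.85, 0.49, 0.12
R0 = Σ lx·mx = 0 + 0 + 1.023 + 2.175 + 0.85 + 0.784 + 0.06 = 4.892
R0 > 1, so the population is growing.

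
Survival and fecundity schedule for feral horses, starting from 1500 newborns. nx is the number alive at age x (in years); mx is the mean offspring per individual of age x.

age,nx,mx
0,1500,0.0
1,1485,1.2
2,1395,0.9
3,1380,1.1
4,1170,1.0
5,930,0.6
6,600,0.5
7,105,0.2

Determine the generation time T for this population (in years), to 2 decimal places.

2.77

lx = nx/n0 = nx/1500: 1, 0.99, 0.93, 0.92, 0.78, 0.62, 0.4, 0.07
lx·mx: 0, 1.188, 0.837, 1.012, 0.78, 0.372, 0.2, 0.014 → R0 = 4.403
x·lx·mx: 0, 1.188, 1.674, 3.036, 3.12, 1.86, 1.2, 0.098 → Σ = 12.176
T = 12.176 / 4.403 = 2.765387… → 2.77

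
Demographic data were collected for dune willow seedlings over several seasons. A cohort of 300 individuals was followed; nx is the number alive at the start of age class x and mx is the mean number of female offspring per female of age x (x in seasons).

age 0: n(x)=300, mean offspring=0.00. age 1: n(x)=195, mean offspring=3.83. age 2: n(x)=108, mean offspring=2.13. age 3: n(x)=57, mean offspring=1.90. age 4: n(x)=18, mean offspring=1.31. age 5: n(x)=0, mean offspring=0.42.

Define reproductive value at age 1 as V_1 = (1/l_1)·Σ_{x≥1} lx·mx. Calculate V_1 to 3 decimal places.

5.686

lx = nx/n0 = nx/300: 1, 0.65, 0.36, 0.19, 0.06, 0
lx·mx for x ≥ 1: 2.4895, 0.7668, 0.361, 0.0786, 0 → sum = 3.6959
V_1 = 3.6959 / l_1 = 3.6959 / 0.65 = 5.686 → 5.686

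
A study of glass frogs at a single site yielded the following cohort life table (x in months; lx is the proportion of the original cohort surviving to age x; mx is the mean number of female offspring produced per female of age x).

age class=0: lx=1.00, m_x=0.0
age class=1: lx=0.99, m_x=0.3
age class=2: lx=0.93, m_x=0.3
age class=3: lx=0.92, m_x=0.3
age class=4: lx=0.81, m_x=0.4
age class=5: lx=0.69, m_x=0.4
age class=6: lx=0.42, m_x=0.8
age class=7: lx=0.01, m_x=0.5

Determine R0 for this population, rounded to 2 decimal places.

lx·mx by age: 0, 0.297, 0.279, 0.276, 0.324, 0.276, 0.336, 0.005
R0 = Σ lx·mx = 1.793 → 1.79

1.79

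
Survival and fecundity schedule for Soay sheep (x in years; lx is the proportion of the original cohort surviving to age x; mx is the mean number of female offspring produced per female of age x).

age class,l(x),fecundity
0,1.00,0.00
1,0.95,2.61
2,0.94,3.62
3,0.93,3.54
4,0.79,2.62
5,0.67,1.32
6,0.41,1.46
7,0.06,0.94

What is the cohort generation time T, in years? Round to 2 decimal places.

lx·mx: 0, 2.4795, 3.4028, 3.2922, 2.0698, 0.8844, 0.5986, 0.0564 → R0 = 12.7837
x·lx·mx: 0, 2.4795, 6.8056, 9.8766, 8.2792, 4.422, 3.5916, 0.3948 → Σ = 35.8493
T = 35.8493 / 12.7837 = 2.804298… → 2.80

2.80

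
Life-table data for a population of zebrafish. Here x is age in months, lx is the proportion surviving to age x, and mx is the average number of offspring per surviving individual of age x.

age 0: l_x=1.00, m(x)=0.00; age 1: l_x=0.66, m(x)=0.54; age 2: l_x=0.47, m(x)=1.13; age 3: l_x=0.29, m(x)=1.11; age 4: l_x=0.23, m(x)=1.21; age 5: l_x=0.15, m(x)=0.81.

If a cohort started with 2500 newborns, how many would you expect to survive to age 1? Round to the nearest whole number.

1650

Expected survivors = N0 · l_1 = 2500 × 0.66 = 1650 → 1650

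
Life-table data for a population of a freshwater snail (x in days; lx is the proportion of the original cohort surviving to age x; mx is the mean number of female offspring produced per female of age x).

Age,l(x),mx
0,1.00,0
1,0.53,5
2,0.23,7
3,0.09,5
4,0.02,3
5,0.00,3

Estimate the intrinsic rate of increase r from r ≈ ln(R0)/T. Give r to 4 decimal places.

R0 = Σ lx·mx = 0 + 2.65 + 1.61 + 0.45 + 0.06 + 0 = 4.77
Σ x·lx·mx = 7.46; T = 7.46/4.77 = 1.56394…
r ≈ ln(R0)/T = ln(4.77)/1.56394… = 0.99898… → 0.9990

0.9990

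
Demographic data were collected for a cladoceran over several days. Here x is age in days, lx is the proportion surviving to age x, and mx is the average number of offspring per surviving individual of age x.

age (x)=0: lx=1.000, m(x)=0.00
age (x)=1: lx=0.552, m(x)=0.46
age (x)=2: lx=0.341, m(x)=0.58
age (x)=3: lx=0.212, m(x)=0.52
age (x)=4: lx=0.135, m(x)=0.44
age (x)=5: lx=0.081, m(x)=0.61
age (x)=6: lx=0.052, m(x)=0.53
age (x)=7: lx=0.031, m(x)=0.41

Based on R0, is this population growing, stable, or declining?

R0 = Σ lx·mx = 0 + 0.25392 + 0.19778 + 0.11024 + 0.0594 + 0.04941 + 0.02756 + 0.01271 = 0.71102
R0 < 1, so the population is declining.

declining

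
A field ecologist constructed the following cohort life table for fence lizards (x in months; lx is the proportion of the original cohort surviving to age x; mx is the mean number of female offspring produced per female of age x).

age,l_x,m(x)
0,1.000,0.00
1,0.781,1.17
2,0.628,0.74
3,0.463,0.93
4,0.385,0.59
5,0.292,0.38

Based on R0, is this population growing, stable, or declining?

R0 = Σ lx·mx = 0 + 0.91377 + 0.46472 + 0.43059 + 0.22715 + 0.11096 = 2.14719
R0 > 1, so the population is growing.

growing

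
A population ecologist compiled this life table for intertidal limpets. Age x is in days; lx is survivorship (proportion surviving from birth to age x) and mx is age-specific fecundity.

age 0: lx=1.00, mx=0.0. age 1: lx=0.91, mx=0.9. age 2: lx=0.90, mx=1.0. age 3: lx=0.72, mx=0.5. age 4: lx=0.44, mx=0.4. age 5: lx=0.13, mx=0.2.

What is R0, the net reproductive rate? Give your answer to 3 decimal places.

lx·mx by age: 0, 0.819, 0.9, 0.36, 0.176, 0.026
R0 = Σ lx·mx = 2.281 → 2.281

2.281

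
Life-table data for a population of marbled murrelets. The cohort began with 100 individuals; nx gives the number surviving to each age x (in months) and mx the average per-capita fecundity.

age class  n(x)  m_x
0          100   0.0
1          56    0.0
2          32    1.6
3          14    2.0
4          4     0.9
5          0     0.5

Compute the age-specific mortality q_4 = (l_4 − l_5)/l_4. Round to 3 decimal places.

lx = nx/n0 = nx/100: 1, 0.56, 0.32, 0.14, 0.04, 0
q_4 = (l_4 − l_5) / l_4 = (0.04 − 0) / 0.04
     = 0.04 / 0.04 = 1 → 1.000

1.000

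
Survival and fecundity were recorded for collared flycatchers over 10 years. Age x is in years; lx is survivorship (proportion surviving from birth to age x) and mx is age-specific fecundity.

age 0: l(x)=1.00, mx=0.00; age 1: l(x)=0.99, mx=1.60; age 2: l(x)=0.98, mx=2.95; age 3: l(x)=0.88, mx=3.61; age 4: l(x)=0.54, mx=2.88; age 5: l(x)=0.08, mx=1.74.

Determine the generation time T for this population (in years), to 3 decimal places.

2.548

lx·mx: 0, 1.584, 2.891, 3.1768, 1.5552, 0.1392 → R0 = 9.3462
x·lx·mx: 0, 1.584, 5.782, 9.5304, 6.2208, 0.696 → Σ = 23.8132
T = 23.8132 / 9.3462 = 2.547902… → 2.548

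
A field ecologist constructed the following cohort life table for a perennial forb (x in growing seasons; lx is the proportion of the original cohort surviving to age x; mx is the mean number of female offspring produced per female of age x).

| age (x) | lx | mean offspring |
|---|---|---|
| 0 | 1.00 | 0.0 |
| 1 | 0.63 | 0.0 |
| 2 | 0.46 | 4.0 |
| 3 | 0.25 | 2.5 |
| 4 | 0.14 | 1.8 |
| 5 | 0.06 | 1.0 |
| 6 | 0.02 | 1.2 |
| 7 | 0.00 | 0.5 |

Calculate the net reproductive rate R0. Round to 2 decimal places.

lx·mx by age: 0, 0, 1.84, 0.625, 0.252, 0.06, 0.024, 0
R0 = Σ lx·mx = 2.801 → 2.80

2.80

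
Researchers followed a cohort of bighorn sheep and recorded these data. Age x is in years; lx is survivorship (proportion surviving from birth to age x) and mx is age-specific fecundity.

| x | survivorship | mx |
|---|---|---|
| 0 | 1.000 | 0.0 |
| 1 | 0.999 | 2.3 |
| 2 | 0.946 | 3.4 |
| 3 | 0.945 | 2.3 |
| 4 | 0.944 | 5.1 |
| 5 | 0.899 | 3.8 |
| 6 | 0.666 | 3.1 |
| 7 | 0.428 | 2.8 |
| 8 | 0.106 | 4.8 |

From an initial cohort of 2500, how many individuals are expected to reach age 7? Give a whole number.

Expected survivors = N0 · l_7 = 2500 × 0.428 = 1070 → 1070

1070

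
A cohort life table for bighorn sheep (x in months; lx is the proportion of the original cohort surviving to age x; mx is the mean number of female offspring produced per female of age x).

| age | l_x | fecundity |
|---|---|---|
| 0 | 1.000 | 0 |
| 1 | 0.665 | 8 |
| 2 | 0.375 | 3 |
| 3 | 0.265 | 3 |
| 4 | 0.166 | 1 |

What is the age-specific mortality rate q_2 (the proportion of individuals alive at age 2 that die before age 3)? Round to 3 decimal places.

0.293

q_2 = (l_2 − l_3) / l_2 = (0.375 − 0.265) / 0.375
     = 0.11 / 0.375 = 0.293333… → 0.293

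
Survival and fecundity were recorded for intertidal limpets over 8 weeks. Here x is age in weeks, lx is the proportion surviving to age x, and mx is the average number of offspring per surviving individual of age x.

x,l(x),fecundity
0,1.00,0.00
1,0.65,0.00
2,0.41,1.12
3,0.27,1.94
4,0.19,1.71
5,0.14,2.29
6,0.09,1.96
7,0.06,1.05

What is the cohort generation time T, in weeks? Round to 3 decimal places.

3.690

lx·mx: 0, 0, 0.4592, 0.5238, 0.3249, 0.3206, 0.1764, 0.063 → R0 = 1.8679
x·lx·mx: 0, 0, 0.9184, 1.5714, 1.2996, 1.603, 1.0584, 0.441 → Σ = 6.8918
T = 6.8918 / 1.8679 = 3.689598… → 3.690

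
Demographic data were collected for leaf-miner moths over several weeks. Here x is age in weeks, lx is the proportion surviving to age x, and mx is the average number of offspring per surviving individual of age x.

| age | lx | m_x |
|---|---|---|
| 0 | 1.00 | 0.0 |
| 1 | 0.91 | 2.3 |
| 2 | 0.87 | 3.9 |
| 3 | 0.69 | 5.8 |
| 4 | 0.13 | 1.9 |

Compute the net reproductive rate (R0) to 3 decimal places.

9.735

lx·mx by age: 0, 2.093, 3.393, 4.002, 0.247
R0 = Σ lx·mx = 9.735 → 9.735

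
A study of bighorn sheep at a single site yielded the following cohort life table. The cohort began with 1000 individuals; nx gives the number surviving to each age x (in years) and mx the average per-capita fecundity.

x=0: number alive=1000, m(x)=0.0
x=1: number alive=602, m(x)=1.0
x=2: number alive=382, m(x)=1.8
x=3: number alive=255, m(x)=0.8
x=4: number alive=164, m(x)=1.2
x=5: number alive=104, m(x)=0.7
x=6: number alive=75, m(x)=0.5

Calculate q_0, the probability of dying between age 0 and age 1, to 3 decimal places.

0.398

lx = nx/n0 = nx/1000: 1, 0.602, 0.382, 0.255, 0.164, 0.104, 0.075
q_0 = (l_0 − l_1) / l_0 = (1 − 0.602) / 1
     = 0.398 / 1 = 0.398 → 0.398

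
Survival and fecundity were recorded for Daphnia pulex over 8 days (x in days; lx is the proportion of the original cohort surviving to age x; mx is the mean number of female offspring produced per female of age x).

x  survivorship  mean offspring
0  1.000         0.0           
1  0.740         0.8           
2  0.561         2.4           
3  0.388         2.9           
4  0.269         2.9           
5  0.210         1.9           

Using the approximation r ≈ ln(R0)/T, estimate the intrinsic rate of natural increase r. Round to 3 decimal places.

R0 = Σ lx·mx = 0 + 0.592 + 1.3464 + 1.1252 + 0.7801 + 0.399 = 4.2427
Σ x·lx·mx = 11.7758; T = 11.7758/4.2427 = 2.77554…
r ≈ ln(R0)/T = ln(4.2427)/2.77554… = 0.52069… → 0.521

0.521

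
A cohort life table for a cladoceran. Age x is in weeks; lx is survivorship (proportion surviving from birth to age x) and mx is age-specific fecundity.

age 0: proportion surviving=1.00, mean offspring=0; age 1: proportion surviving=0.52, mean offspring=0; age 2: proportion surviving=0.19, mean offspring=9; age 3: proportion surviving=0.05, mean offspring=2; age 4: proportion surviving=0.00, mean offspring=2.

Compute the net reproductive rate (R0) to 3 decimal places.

lx·mx by age: 0, 0, 1.71, 0.1, 0
R0 = Σ lx·mx = 1.81 → 1.810

1.810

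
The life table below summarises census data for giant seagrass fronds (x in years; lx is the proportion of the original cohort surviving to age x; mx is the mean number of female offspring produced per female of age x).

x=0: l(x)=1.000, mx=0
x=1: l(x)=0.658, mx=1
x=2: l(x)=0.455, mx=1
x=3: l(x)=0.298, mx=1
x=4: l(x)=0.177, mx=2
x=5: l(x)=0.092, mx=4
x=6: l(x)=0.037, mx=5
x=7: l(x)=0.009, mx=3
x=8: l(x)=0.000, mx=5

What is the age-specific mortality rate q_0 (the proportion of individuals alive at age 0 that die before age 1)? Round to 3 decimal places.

0.342

q_0 = (l_0 − l_1) / l_0 = (1 − 0.658) / 1
     = 0.342 / 1 = 0.342 → 0.342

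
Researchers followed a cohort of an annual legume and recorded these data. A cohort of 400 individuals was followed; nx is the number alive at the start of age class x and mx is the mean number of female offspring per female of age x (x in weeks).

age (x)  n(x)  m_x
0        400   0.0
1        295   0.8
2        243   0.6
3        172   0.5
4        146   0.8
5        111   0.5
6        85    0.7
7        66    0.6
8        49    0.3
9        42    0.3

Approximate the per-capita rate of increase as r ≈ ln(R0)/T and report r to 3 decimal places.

lx = nx/n0 = nx/400: 1, 0.7375, 0.6075, 0.43, 0.365, 0.2775, 0.2125, 0.165, 0.1225, 0.105
R0 = Σ lx·mx = 0 + 0.59 + 0.3645 + 0.215 + 0.292 + 0.13875 + 0.14875 + 0.099 + 0.03675 + 0.0315 = 1.91625
Σ x·lx·mx = 5.98875; T = 5.98875/1.91625 = 3.12524…
r ≈ ln(R0)/T = ln(1.91625)/3.12524… = 0.2081… → 0.208

0.208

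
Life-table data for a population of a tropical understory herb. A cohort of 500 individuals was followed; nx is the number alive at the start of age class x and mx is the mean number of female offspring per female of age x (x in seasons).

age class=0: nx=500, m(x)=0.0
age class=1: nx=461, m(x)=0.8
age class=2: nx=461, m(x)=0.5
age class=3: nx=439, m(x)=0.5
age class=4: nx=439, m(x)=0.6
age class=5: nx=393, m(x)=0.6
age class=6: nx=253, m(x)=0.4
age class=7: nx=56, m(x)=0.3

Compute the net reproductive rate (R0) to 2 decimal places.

2.87

lx = nx/n0 = nx/500: 1, 0.922, 0.922, 0.878, 0.878, 0.786, 0.506, 0.112
lx·mx by age: 0, 0.7376, 0.461, 0.439, 0.5268, 0.4716, 0.2024, 0.0336
R0 = Σ lx·mx = 2.872 → 2.87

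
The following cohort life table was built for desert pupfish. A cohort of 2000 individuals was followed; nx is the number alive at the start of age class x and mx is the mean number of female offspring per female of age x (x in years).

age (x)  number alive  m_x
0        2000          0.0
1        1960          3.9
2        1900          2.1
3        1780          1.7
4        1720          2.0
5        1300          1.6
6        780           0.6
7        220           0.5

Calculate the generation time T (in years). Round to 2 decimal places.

lx = nx/n0 = nx/2000: 1, 0.98, 0.95, 0.89, 0.86, 0.65, 0.39, 0.11
lx·mx: 0, 3.822, 1.995, 1.513, 1.72, 1.04, 0.234, 0.055 → R0 = 10.379
x·lx·mx: 0, 3.822, 3.99, 4.539, 6.88, 5.2, 1.404, 0.385 → Σ = 26.22
T = 26.22 / 10.379 = 2.526255… → 2.53

2.53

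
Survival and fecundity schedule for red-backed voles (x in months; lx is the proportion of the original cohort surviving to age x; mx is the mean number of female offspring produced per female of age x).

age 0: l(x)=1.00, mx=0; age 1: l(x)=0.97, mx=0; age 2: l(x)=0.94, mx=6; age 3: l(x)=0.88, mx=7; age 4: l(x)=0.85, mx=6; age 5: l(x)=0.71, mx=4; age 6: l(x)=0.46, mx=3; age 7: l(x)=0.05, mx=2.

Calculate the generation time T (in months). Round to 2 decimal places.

3.46

lx·mx: 0, 0, 5.64, 6.16, 5.1, 2.84, 1.38, 0.1 → R0 = 21.22
x·lx·mx: 0, 0, 11.28, 18.48, 20.4, 14.2, 8.28, 0.7 → Σ = 73.34
T = 73.34 / 21.22 = 3.456173… → 3.46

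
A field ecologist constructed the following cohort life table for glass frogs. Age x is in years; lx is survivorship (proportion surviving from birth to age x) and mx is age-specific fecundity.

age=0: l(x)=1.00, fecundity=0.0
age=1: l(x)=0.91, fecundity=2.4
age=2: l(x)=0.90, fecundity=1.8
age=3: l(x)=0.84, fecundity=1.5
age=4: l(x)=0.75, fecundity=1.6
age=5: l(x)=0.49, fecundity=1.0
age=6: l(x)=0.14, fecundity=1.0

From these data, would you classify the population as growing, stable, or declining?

growing

R0 = Σ lx·mx = 0 + 2.184 + 1.62 + 1.26 + 1.2 + 0.49 + 0.14 = 6.894
R0 > 1, so the population is growing.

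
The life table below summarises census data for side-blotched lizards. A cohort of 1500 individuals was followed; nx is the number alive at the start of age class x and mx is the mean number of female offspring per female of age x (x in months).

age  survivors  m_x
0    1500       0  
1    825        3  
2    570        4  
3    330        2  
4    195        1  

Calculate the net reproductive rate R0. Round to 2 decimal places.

3.74

lx = nx/n0 = nx/1500: 1, 0.55, 0.38, 0.22, 0.13
lx·mx by age: 0, 1.65, 1.52, 0.44, 0.13
R0 = Σ lx·mx = 3.74 → 3.74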